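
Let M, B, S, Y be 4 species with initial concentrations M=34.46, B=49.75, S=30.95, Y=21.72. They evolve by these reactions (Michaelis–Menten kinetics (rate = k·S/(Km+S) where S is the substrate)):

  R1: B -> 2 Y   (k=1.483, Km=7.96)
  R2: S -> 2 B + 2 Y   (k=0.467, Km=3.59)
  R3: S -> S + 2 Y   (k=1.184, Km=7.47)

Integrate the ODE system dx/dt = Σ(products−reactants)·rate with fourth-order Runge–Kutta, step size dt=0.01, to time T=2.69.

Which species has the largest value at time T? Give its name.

Dominant species at T: B

RK4 with dt=0.01: 269 steps to T=2.69. Trajectory (selected grid times):
t=0.00: M=34.46 B=49.75 S=30.95 Y=21.72
t=0.30: M=34.46 B=49.62 S=30.82 Y=23.31
t=0.60: M=34.46 B=49.49 S=30.70 Y=24.90
t=0.90: M=34.46 B=49.35 S=30.57 Y=26.49
t=1.20: M=34.46 B=49.22 S=30.45 Y=28.07
t=1.49: M=34.46 B=49.09 S=30.33 Y=29.61
t=1.79: M=34.46 B=48.96 S=30.20 Y=31.19
t=2.09: M=34.46 B=48.83 S=30.08 Y=32.78
t=2.39: M=34.46 B=48.70 S=29.95 Y=34.36
t=2.69: M=34.46 B=48.56 S=29.83 Y=35.95
At T=2.69: M=34.46 B=48.56 S=29.83 Y=35.95; the largest is B.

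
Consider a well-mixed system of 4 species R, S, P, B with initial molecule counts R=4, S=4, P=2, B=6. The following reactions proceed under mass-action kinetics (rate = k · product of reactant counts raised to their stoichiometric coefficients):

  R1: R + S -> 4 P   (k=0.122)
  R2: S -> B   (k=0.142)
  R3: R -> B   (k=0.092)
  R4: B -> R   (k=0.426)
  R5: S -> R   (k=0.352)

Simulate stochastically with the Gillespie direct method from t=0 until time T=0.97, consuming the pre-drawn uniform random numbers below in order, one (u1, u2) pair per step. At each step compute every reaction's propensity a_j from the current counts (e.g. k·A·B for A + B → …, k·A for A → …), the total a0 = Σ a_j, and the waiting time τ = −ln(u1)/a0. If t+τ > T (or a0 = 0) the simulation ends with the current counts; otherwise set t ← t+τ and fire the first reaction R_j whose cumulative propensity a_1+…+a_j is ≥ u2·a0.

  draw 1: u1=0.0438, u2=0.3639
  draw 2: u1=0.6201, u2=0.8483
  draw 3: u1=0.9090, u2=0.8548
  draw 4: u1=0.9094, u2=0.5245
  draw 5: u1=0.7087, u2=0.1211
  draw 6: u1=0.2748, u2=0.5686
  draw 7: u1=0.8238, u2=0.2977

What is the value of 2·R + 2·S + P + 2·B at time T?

Value at T = 30

Check how each reaction changes W = 2·R + 2·S + P + 2·B (weight of products minus weight of reactants):
R1: R + S -> 4 P: (1·4) − (2·1 + 2·1) = 4 − 4 = 0
R2: S -> B: (2·1) − (2·1) = 2 − 2 = 0
R3: R -> B: (2·1) − (2·1) = 2 − 2 = 0
R4: B -> R: (2·1) − (2·1) = 2 − 2 = 0
R5: S -> R: (2·1) − (2·1) = 2 − 2 = 0
Every reaction leaves W unchanged, so W is conserved and no simulation is needed: W(T) = W(0) = 2·4 + 2·4 + 2 + 2·6 = 30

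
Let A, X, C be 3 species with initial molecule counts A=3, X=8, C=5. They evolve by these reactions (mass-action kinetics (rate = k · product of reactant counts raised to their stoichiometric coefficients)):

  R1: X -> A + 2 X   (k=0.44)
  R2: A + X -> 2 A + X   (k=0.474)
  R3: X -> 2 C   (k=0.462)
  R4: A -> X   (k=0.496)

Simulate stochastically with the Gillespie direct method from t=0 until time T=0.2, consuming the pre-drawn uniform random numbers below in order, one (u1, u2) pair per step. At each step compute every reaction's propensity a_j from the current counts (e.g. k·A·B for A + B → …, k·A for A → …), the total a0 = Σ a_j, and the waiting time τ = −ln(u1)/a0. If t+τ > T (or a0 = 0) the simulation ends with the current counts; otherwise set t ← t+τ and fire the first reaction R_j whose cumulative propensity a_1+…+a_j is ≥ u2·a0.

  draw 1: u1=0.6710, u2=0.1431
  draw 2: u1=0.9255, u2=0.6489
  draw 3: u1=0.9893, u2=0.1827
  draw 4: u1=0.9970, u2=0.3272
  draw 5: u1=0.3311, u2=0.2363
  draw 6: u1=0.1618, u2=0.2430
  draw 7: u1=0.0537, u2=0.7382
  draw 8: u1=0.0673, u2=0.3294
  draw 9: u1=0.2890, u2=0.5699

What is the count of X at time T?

t=0.000: A=3 X=8 C=5
Draw 1: a1=3.520, a2=11.376, a3=3.696, a4=1.488, a0=20.080; τ=−ln(0.6710)/20.080=0.020 → t=0.020; u2·a0=0.1431·20.080=2.873 ≤ a1=3.520 → R1 fires; A=4 X=9 C=5
Draw 2: a1=3.960, a2=17.064, a3=4.158, a4=1.984, a0=27.166; τ=−ln(0.9255)/27.166=0.003 → t=0.023; u2·a0=0.6489·27.166=17.628; a1=3.960 < 17.628 ≤ a1+a2=21.024 → R2 fires; A=5 X=9 C=5
Draw 3: a1=3.960, a2=21.330, a3=4.158, a4=2.480, a0=31.928; τ=−ln(0.9893)/31.928=0.000 → t=0.023; u2·a0=0.1827·31.928=5.833; a1=3.960 < 5.833 ≤ a1+a2=25.290 → R2 fires; A=6 X=9 C=5
Draw 4: a1=3.960, a2=25.596, a3=4.158, a4=2.976, a0=36.690; τ=−ln(0.9970)/36.690=0.000 → t=0.023; u2·a0=0.3272·36.690=12.005; a1=3.960 < 12.005 ≤ a1+a2=29.556 → R2 fires; A=7 X=9 C=5
Draw 5: a1=3.960, a2=29.862, a3=4.158, a4=3.472, a0=41.452; τ=−ln(0.3311)/41.452=0.027 → t=0.050; u2·a0=0.2363·41.452=9.795; a1=3.960 < 9.795 ≤ a1+a2=33.822 → R2 fires; A=8 X=9 C=5
Draw 6: a1=3.960, a2=34.128, a3=4.158, a4=3.968, a0=46.214; τ=−ln(0.1618)/46.214=0.039 → t=0.089; u2·a0=0.2430·46.214=11.230; a1=3.960 < 11.230 ≤ a1+a2=38.088 → R2 fires; A=9 X=9 C=5
Draw 7: a1=3.960, a2=38.394, a3=4.158, a4=4.464, a0=50.976; τ=−ln(0.0537)/50.976=0.057 → t=0.147; u2·a0=0.7382·50.976=37.630; a1=3.960 < 37.630 ≤ a1+a2=42.354 → R2 fires; A=10 X=9 C=5
Draw 8: a1=3.960, a2=42.660, a3=4.158, a4=4.960, a0=55.738; τ=−ln(0.0673)/55.738=0.048 → t=0.195; u2·a0=0.3294·55.738=18.360; a1=3.960 < 18.360 ≤ a1+a2=46.620 → R2 fires; A=11 X=9 C=5
Draw 9: a1=3.960, a2=46.926, a3=4.158, a4=5.456, a0=60.500; τ=−ln(0.2890)/60.500=0.021 → t=0.216 > T=0.2: stop.
Read off X at T=0.2: 9

X at T = 9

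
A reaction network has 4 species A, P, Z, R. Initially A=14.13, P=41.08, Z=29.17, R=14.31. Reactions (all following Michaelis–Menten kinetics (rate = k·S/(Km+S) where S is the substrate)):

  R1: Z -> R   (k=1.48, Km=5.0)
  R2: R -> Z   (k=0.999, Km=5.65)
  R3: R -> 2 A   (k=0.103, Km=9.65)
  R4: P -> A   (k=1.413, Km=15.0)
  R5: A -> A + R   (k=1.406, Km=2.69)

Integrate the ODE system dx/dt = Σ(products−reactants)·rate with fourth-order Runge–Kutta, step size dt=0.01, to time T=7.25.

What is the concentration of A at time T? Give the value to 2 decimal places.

A at T = 22.44

RK4 with dt=0.01: 725 steps to T=7.25. Trajectory (selected grid times):
t=0.00: A=14.13 P=41.08 Z=29.17 R=14.31
t=0.81: A=15.07 P=40.24 Z=28.74 R=15.66
t=1.61: A=15.99 P=39.42 Z=28.32 R=16.98
t=2.42: A=16.93 P=38.60 Z=27.92 R=18.31
t=3.22: A=17.85 P=37.78 Z=27.53 R=19.61
t=4.03: A=18.78 P=36.97 Z=27.15 R=20.93
t=4.83: A=19.69 P=36.17 Z=26.78 R=22.23
t=5.64: A=20.62 P=35.36 Z=26.42 R=23.53
t=6.44: A=21.53 P=34.57 Z=26.08 R=24.82
t=7.25: A=22.44 P=33.77 Z=25.73 R=26.11
Read off A at T=7.25: 22.44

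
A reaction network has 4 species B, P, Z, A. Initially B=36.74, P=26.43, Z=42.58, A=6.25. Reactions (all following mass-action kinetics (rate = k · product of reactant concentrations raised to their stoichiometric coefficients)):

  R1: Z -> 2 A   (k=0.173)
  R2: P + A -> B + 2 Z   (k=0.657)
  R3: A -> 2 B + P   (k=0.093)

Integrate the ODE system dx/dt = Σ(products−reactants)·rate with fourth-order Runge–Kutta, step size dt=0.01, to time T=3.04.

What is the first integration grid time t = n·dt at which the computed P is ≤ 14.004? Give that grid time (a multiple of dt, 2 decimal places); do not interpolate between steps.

RK4 with dt=0.01: 304 steps to T=3.04. Trajectory (selected grid times):
t=0.00: B=36.74 P=26.43 Z=42.58 A=6.25
t=0.34: B=47.69 P=15.70 Z=60.96 A=1.83
t=0.43: B=49.42 P=14.02 Z=63.39 A=2.05
t=0.44: B=49.62 P=13.83 Z=63.66 A=2.08
t=0.68: B=54.27 P=9.35 Z=69.95 A=3.04
t=1.01: B=60.15 P=3.85 Z=77.00 A=5.70
t=1.35: B=64.05 P=0.73 Z=79.14 A=11.31
t=1.69: B=66.05 P=0.16 Z=76.64 A=18.97
t=2.03: B=68.23 P=0.14 Z=73.70 A=26.35
t=2.36: B=70.96 P=0.14 Z=71.38 A=32.81
t=2.70: B=74.36 P=0.14 Z=69.50 A=38.82
t=3.04: B=78.30 P=0.14 Z=68.09 A=44.28
P(0.43)=14.017 > 14.004 but P(0.44)=13.830 ≤ 14.004, so the first grid time is t=0.44.

Threshold first reached at t = 0.44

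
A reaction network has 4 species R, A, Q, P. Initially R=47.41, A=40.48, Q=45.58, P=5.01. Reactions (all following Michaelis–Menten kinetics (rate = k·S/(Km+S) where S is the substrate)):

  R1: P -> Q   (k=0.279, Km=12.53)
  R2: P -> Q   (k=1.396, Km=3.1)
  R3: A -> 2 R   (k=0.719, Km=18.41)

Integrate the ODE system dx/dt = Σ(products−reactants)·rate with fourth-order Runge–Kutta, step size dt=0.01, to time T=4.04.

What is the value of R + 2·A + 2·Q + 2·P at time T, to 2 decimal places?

Value at T = 229.55

Check how each reaction changes W = R + 2·A + 2·Q + 2·P (weight of products minus weight of reactants):
R1: P -> Q: (2·1) − (2·1) = 2 − 2 = 0
R2: P -> Q: (2·1) − (2·1) = 2 − 2 = 0
R3: A -> 2 R: (1·2) − (2·1) = 2 − 2 = 0
Every reaction leaves W unchanged, so W is conserved and no simulation is needed: W(T) = W(0) = 47.41 + 2·40.48 + 2·45.58 + 2·5.01 = 229.55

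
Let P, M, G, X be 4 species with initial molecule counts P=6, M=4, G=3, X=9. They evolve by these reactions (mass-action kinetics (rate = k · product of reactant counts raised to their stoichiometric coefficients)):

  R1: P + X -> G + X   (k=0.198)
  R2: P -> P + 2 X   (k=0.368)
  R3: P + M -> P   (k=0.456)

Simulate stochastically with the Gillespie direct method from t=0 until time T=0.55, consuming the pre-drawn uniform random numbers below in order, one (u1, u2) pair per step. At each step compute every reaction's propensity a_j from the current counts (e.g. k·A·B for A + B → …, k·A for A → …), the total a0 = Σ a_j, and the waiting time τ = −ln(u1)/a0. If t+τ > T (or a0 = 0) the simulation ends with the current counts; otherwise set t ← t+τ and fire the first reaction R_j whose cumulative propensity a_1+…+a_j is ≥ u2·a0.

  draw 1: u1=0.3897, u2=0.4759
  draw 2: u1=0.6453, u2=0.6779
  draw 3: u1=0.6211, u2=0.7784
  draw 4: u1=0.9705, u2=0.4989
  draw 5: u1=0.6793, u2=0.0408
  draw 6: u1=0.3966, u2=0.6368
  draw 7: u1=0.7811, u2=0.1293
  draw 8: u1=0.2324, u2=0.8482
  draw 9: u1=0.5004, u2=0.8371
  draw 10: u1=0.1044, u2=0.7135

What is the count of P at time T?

P at T = 3

t=0.000: P=6 M=4 G=3 X=9
Draw 1: a1=10.692, a2=2.208, a3=10.944, a0=23.844; τ=−ln(0.3897)/23.844=0.040 → t=0.040; u2·a0=0.4759·23.844=11.347; a1=10.692 < 11.347 ≤ a1+a2=12.900 → R2 fires; P=6 M=4 G=3 X=11
Draw 2: a1=13.068, a2=2.208, a3=10.944, a0=26.220; τ=−ln(0.6453)/26.220=0.017 → t=0.056; u2·a0=0.6779·26.220=17.775; a1+a2=15.276 < 17.775 ≤ a1+…+a3=26.220 → R3 fires; P=6 M=3 G=3 X=11
Draw 3: a1=13.068, a2=2.208, a3=8.208, a0=23.484; τ=−ln(0.6211)/23.484=0.020 → t=0.077; u2·a0=0.7784·23.484=18.280; a1+a2=15.276 < 18.280 ≤ a1+…+a3=23.484 → R3 fires; P=6 M=2 G=3 X=11
Draw 4: a1=13.068, a2=2.208, a3=5.472, a0=20.748; τ=−ln(0.9705)/20.748=0.001 → t=0.078; u2·a0=0.4989·20.748=10.351 ≤ a1=13.068 → R1 fires; P=5 M=2 G=4 X=11
Draw 5: a1=10.890, a2=1.840, a3=4.560, a0=17.290; τ=−ln(0.6793)/17.290=0.022 → t=0.100; u2·a0=0.0408·17.290=0.705 ≤ a1=10.890 → R1 fires; P=4 M=2 G=5 X=11
Draw 6: a1=8.712, a2=1.472, a3=3.648, a0=13.832; τ=−ln(0.3966)/13.832=0.067 → t=0.167; u2·a0=0.6368·13.832=8.808; a1=8.712 < 8.808 ≤ a1+a2=10.184 → R2 fires; P=4 M=2 G=5 X=13
Draw 7: a1=10.296, a2=1.472, a3=3.648, a0=15.416; τ=−ln(0.7811)/15.416=0.016 → t=0.183; u2·a0=0.1293·15.416=1.993 ≤ a1=10.296 → R1 fires; P=3 M=2 G=6 X=13
Draw 8: a1=7.722, a2=1.104, a3=2.736, a0=11.562; τ=−ln(0.2324)/11.562=0.126 → t=0.309; u2·a0=0.8482·11.562=9.807; a1+a2=8.826 < 9.807 ≤ a1+…+a3=11.562 → R3 fires; P=3 M=1 G=6 X=13
Draw 9: a1=7.722, a2=1.104, a3=1.368, a0=10.194; τ=−ln(0.5004)/10.194=0.068 → t=0.377; u2·a0=0.8371·10.194=8.533; a1=7.722 < 8.533 ≤ a1+a2=8.826 → R2 fires; P=3 M=1 G=6 X=15
Draw 10: a1=8.910, a2=1.104, a3=1.368, a0=11.382; τ=−ln(0.1044)/11.382=0.199 → t=0.576 > T=0.55: stop.
Read off P at T=0.55: 3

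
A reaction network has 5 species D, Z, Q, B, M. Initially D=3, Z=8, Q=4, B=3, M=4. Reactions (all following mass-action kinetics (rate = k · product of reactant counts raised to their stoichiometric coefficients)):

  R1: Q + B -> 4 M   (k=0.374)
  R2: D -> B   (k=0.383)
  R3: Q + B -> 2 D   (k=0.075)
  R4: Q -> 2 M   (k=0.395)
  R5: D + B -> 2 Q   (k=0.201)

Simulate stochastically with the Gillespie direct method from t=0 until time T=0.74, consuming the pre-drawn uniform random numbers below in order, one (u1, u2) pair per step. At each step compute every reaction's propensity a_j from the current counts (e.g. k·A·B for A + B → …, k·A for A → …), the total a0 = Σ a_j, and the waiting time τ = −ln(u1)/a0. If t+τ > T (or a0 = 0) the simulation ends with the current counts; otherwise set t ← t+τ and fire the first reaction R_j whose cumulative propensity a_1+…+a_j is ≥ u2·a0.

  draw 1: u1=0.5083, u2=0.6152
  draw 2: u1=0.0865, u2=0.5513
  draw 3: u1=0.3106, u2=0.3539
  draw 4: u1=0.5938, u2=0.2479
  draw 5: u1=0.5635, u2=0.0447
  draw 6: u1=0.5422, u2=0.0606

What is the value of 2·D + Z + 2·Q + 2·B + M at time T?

Check how each reaction changes W = 2·D + Z + 2·Q + 2·B + M (weight of products minus weight of reactants):
R1: Q + B -> 4 M: (1·4) − (2·1 + 2·1) = 4 − 4 = 0
R2: D -> B: (2·1) − (2·1) = 2 − 2 = 0
R3: Q + B -> 2 D: (2·2) − (2·1 + 2·1) = 4 − 4 = 0
R4: Q -> 2 M: (1·2) − (2·1) = 2 − 2 = 0
R5: D + B -> 2 Q: (2·2) − (2·1 + 2·1) = 4 − 4 = 0
Every reaction leaves W unchanged, so W is conserved and no simulation is needed: W(T) = W(0) = 2·3 + 8 + 2·4 + 2·3 + 4 = 32

Value at T = 32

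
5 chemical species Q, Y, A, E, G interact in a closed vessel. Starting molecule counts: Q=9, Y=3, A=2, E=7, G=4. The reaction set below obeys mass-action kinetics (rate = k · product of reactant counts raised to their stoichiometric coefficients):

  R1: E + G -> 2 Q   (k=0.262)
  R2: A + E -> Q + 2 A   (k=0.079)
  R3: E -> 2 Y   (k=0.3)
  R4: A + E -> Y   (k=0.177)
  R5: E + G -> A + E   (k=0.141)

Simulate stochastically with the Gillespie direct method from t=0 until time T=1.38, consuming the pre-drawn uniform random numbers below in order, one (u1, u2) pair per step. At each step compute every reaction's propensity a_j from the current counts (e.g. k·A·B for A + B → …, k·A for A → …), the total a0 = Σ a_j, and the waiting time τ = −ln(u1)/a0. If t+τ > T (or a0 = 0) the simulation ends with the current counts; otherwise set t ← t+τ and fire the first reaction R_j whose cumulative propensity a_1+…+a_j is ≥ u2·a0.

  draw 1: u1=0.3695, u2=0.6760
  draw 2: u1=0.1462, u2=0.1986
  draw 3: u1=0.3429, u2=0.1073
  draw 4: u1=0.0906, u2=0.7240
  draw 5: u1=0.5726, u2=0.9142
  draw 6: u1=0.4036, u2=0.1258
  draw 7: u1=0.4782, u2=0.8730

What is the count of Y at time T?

Y at T = 5

t=0.000: Q=9 Y=3 A=2 E=7 G=4
Draw 1: a1=7.336, a2=1.106, a3=2.100, a4=2.478, a5=3.948, a0=16.968; τ=−ln(0.3695)/16.968=0.059 → t=0.059; u2·a0=0.6760·16.968=11.470; a1+…+a3=10.542 < 11.470 ≤ a1+…+a4=13.020 → R4 fires; Q=9 Y=4 A=1 E=6 G=4
Draw 2: a1=6.288, a2=0.474, a3=1.800, a4=1.062, a5=3.384, a0=13.008; τ=−ln(0.1462)/13.008=0.148 → t=0.206; u2·a0=0.1986·13.008=2.583 ≤ a1=6.288 → R1 fires; Q=11 Y=4 A=1 E=5 G=3
Draw 3: a1=3.930, a2=0.395, a3=1.500, a4=0.885, a5=2.115, a0=8.825; τ=−ln(0.3429)/8.825=0.121 → t=0.328; u2·a0=0.1073·8.825=0.947 ≤ a1=3.930 → R1 fires; Q=13 Y=4 A=1 E=4 G=2
Draw 4: a1=2.096, a2=0.316, a3=1.200, a4=0.708, a5=1.128, a0=5.448; τ=−ln(0.0906)/5.448=0.441 → t=0.769; u2·a0=0.7240·5.448=3.944; a1+…+a3=3.612 < 3.944 ≤ a1+…+a4=4.320 → R4 fires; Q=13 Y=5 A=0 E=3 G=2
Draw 5: a1=1.572, a2=0.000, a3=0.900, a4=0.000, a5=0.846, a0=3.318; τ=−ln(0.5726)/3.318=0.168 → t=0.937; u2·a0=0.9142·3.318=3.033; a1+…+a4=2.472 < 3.033 ≤ a1+…+a5=3.318 → R5 fires; Q=13 Y=5 A=1 E=3 G=1
Draw 6: a1=0.786, a2=0.237, a3=0.900, a4=0.531, a5=0.423, a0=2.877; τ=−ln(0.4036)/2.877=0.315 → t=1.252; u2·a0=0.1258·2.877=0.362 ≤ a1=0.786 → R1 fires; Q=15 Y=5 A=1 E=2 G=0
Draw 7: a1=0.000, a2=0.158, a3=0.600, a4=0.354, a5=0.000, a0=1.112; τ=−ln(0.4782)/1.112=0.663 → t=1.915 > T=1.38: stop.
Read off Y at T=1.38: 5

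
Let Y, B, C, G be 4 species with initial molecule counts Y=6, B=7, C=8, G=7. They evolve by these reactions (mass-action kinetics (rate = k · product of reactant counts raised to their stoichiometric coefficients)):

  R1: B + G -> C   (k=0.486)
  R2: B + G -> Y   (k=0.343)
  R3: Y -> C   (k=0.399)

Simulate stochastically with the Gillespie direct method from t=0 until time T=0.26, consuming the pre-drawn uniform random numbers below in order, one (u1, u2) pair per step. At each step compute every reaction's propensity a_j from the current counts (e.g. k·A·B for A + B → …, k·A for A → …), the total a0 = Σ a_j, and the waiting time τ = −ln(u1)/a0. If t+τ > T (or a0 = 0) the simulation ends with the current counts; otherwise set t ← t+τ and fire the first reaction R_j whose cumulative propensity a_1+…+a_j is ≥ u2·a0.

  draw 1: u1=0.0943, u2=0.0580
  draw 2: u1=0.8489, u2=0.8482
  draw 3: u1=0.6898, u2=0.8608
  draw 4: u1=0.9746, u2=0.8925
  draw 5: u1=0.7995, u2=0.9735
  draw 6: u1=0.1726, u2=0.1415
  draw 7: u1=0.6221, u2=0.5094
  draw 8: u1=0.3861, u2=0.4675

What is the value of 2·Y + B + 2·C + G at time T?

Check how each reaction changes W = 2·Y + B + 2·C + G (weight of products minus weight of reactants):
R1: B + G -> C: (2·1) − (1·1 + 1·1) = 2 − 2 = 0
R2: B + G -> Y: (2·1) − (1·1 + 1·1) = 2 − 2 = 0
R3: Y -> C: (2·1) − (2·1) = 2 − 2 = 0
Every reaction leaves W unchanged, so W is conserved and no simulation is needed: W(T) = W(0) = 2·6 + 7 + 2·8 + 7 = 42

Value at T = 42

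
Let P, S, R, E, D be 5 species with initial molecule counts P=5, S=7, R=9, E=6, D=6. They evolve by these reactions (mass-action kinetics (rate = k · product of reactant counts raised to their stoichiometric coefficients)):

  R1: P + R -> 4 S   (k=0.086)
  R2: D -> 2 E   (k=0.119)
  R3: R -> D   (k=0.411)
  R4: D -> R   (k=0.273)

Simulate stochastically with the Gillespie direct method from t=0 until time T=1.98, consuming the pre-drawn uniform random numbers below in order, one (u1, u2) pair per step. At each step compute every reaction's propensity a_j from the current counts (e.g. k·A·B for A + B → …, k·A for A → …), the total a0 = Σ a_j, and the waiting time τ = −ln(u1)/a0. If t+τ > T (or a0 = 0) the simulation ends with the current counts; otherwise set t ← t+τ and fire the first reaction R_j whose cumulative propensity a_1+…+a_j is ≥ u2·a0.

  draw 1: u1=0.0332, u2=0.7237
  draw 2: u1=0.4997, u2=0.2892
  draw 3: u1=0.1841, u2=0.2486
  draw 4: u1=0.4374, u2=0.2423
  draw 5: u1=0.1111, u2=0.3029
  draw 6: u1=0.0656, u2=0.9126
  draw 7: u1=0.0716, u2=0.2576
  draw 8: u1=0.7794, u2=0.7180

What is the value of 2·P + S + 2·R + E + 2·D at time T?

Value at T = 53

Check how each reaction changes W = 2·P + S + 2·R + E + 2·D (weight of products minus weight of reactants):
R1: P + R -> 4 S: (1·4) − (2·1 + 2·1) = 4 − 4 = 0
R2: D -> 2 E: (1·2) − (2·1) = 2 − 2 = 0
R3: R -> D: (2·1) − (2·1) = 2 − 2 = 0
R4: D -> R: (2·1) − (2·1) = 2 − 2 = 0
Every reaction leaves W unchanged, so W is conserved and no simulation is needed: W(T) = W(0) = 2·5 + 7 + 2·9 + 6 + 2·6 = 53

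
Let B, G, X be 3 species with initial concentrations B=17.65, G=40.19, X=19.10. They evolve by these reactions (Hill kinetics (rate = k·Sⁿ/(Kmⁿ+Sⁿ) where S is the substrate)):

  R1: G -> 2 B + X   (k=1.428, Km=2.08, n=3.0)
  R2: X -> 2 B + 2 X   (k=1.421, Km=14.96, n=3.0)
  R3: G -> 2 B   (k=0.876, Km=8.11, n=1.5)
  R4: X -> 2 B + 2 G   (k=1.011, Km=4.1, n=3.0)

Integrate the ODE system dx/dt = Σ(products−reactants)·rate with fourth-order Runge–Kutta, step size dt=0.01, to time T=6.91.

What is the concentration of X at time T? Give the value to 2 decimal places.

RK4 with dt=0.01: 691 steps to T=6.91. Trajectory (selected grid times):
t=0.00: B=17.65 G=40.19 X=19.10
t=0.77: B=24.15 G=40.02 X=20.19
t=1.54: B=30.72 G=39.84 X=21.31
t=2.30: B=37.27 G=39.67 X=22.45
t=3.07: B=43.97 G=39.51 X=23.63
t=3.84: B=50.72 G=39.34 X=24.84
t=4.61: B=57.52 G=39.17 X=26.08
t=5.37: B=64.28 G=39.01 X=27.31
t=6.14: B=71.16 G=38.85 X=28.59
t=6.91: B=78.07 G=38.69 X=29.87
Read off X at T=6.91: 29.87

X at T = 29.87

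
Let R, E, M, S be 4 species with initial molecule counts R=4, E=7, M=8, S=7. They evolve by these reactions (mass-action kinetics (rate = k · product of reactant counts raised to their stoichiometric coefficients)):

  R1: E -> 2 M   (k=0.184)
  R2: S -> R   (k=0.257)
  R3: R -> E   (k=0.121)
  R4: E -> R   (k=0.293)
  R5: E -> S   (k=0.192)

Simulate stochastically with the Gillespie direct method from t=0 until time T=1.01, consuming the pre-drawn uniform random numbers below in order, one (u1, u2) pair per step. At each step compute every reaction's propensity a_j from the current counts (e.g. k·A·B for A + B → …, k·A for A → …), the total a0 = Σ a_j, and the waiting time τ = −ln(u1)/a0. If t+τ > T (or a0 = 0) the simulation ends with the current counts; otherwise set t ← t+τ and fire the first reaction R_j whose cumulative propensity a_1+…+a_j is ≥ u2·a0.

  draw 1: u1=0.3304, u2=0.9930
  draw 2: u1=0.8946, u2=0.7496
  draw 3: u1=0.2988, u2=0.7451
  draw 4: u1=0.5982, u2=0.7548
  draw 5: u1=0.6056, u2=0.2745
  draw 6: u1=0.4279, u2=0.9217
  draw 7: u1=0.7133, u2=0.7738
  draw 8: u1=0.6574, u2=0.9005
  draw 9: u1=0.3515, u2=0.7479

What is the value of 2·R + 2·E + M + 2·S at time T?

Value at T = 44

Check how each reaction changes W = 2·R + 2·E + M + 2·S (weight of products minus weight of reactants):
R1: E -> 2 M: (1·2) − (2·1) = 2 − 2 = 0
R2: S -> R: (2·1) − (2·1) = 2 − 2 = 0
R3: R -> E: (2·1) − (2·1) = 2 − 2 = 0
R4: E -> R: (2·1) − (2·1) = 2 − 2 = 0
R5: E -> S: (2·1) − (2·1) = 2 − 2 = 0
Every reaction leaves W unchanged, so W is conserved and no simulation is needed: W(T) = W(0) = 2·4 + 2·7 + 8 + 2·7 = 44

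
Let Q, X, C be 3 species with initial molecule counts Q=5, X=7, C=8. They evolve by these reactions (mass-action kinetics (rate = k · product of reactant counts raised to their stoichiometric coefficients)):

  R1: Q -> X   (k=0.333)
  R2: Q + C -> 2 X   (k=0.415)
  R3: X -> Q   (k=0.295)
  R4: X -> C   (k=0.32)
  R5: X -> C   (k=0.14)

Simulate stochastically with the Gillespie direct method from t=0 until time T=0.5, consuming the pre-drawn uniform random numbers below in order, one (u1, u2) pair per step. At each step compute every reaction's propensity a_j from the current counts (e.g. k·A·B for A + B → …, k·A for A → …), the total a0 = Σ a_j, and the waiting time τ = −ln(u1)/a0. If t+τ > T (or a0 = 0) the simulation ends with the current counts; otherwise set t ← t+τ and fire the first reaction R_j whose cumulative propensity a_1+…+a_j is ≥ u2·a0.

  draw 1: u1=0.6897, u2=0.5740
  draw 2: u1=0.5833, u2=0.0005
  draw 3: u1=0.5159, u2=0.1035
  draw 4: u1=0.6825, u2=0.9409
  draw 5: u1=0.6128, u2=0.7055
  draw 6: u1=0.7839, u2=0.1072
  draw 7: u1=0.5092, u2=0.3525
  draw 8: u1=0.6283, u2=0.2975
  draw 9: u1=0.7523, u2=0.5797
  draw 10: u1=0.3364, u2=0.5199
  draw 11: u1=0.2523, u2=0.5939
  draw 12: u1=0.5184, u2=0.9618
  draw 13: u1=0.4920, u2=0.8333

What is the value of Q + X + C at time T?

Check how each reaction changes W = Q + X + C (weight of products minus weight of reactants):
R1: Q -> X: (1·1) − (1·1) = 1 − 1 = 0
R2: Q + C -> 2 X: (1·2) − (1·1 + 1·1) = 2 − 2 = 0
R3: X -> Q: (1·1) − (1·1) = 1 − 1 = 0
R4: X -> C: (1·1) − (1·1) = 1 − 1 = 0
R5: X -> C: (1·1) − (1·1) = 1 − 1 = 0
Every reaction leaves W unchanged, so W is conserved and no simulation is needed: W(T) = W(0) = 5 + 7 + 8 = 20

Value at T = 20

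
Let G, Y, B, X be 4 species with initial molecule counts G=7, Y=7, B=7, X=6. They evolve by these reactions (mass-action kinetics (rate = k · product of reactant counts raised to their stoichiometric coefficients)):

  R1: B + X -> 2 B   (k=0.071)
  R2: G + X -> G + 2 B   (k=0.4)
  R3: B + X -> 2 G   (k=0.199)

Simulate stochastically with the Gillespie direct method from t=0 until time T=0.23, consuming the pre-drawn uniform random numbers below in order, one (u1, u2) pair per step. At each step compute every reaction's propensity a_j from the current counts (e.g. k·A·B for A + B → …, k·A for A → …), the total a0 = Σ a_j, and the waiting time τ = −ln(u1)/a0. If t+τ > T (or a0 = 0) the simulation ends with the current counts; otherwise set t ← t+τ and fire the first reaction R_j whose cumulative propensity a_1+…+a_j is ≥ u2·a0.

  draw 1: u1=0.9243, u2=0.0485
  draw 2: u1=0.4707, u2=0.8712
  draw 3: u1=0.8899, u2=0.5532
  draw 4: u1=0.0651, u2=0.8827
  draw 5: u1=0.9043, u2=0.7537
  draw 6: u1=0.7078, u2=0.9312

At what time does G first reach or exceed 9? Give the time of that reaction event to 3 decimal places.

t=0.000: G=7 Y=7 B=7 X=6
Draw 1: a1=2.982, a2=16.800, a3=8.358, a0=28.140; τ=−ln(0.9243)/28.140=0.003 → t=0.003; u2·a0=0.0485·28.140=1.365 ≤ a1=2.982 → R1 fires; G=7 Y=7 B=8 X=5
Draw 2: a1=2.840, a2=14.000, a3=7.960, a0=24.800; τ=−ln(0.4707)/24.800=0.030 → t=0.033; u2·a0=0.8712·24.800=21.606; a1+a2=16.840 < 21.606 ≤ a1+…+a3=24.800 → R3 fires; G=9 Y=7 B=7 X=4
Draw 3: a1=1.988, a2=14.400, a3=5.572, a0=21.960; τ=−ln(0.8899)/21.960=0.005 → t=0.038; u2·a0=0.5532·21.960=12.148; a1=1.988 < 12.148 ≤ a1+a2=16.388 → R2 fires; G=9 Y=7 B=9 X=3
Draw 4: a1=1.917, a2=10.800, a3=5.373, a0=18.090; τ=−ln(0.0651)/18.090=0.151 → t=0.190; u2·a0=0.8827·18.090=15.968; a1+a2=12.717 < 15.968 ≤ a1+…+a3=18.090 → R3 fires; G=11 Y=7 B=8 X=2
Draw 5: a1=1.136, a2=8.800, a3=3.184, a0=13.120; τ=−ln(0.9043)/13.120=0.008 → t=0.197; u2·a0=0.7537·13.120=9.889; a1=1.136 < 9.889 ≤ a1+a2=9.936 → R2 fires; G=11 Y=7 B=10 X=1
Draw 6: a1=0.710, a2=4.400, a3=1.990, a0=7.100; τ=−ln(0.7078)/7.100=0.049 → t=0.246 > T=0.23: stop.
G first becomes ≥ 9 when it reaches 9 at the event at t=0.033.

Threshold first reached at t = 0.033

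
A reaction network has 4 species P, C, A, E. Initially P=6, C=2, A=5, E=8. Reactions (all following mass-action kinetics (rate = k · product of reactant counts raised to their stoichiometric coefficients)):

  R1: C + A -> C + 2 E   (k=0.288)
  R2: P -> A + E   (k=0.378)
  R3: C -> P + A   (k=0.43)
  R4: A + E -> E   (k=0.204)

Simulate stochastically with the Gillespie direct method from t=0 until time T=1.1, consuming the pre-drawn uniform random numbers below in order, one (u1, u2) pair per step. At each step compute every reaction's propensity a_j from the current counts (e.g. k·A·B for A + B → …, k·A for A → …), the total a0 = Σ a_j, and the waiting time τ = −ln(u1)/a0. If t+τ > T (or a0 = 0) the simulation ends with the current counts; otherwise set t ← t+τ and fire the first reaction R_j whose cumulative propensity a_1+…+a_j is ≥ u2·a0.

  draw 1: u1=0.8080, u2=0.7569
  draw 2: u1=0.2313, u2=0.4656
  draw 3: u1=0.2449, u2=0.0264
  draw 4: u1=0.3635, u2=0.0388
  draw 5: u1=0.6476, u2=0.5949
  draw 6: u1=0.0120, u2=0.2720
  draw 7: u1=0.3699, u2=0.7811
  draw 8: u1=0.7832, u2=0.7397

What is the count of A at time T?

A at T = 2

t=0.000: P=6 C=2 A=5 E=8
Draw 1: a1=2.880, a2=2.268, a3=0.860, a4=8.160, a0=14.168; τ=−ln(0.8080)/14.168=0.015 → t=0.015; u2·a0=0.7569·14.168=10.724; a1+…+a3=6.008 < 10.724 ≤ a1+…+a4=14.168 → R4 fires; P=6 C=2 A=4 E=8
Draw 2: a1=2.304, a2=2.268, a3=0.860, a4=6.528, a0=11.960; τ=−ln(0.2313)/11.960=0.122 → t=0.137; u2·a0=0.4656·11.960=5.569; a1+…+a3=5.432 < 5.569 ≤ a1+…+a4=11.960 → R4 fires; P=6 C=2 A=3 E=8
Draw 3: a1=1.728, a2=2.268, a3=0.860, a4=4.896, a0=9.752; τ=−ln(0.2449)/9.752=0.144 → t=0.282; u2·a0=0.0264·9.752=0.257 ≤ a1=1.728 → R1 fires; P=6 C=2 A=2 E=10
Draw 4: a1=1.152, a2=2.268, a3=0.860, a4=4.080, a0=8.360; τ=−ln(0.3635)/8.360=0.121 → t=0.403; u2·a0=0.0388·8.360=0.324 ≤ a1=1.152 → R1 fires; P=6 C=2 A=1 E=12
Draw 5: a1=0.576, a2=2.268, a3=0.860, a4=2.448, a0=6.152; τ=−ln(0.6476)/6.152=0.071 → t=0.473; u2·a0=0.5949·6.152=3.660; a1+a2=2.844 < 3.660 ≤ a1+…+a3=3.704 → R3 fires; P=7 C=1 A=2 E=12
Draw 6: a1=0.576, a2=2.646, a3=0.430, a4=4.896, a0=8.548; τ=−ln(0.0120)/8.548=0.517 → t=0.991; u2·a0=0.2720·8.548=2.325; a1=0.576 < 2.325 ≤ a1+a2=3.222 → R2 fires; P=6 C=1 A=3 E=13
Draw 7: a1=0.864, a2=2.268, a3=0.430, a4=7.956, a0=11.518; τ=−ln(0.3699)/11.518=0.086 → t=1.077; u2·a0=0.7811·11.518=8.997; a1+…+a3=3.562 < 8.997 ≤ a1+…+a4=11.518 → R4 fires; P=6 C=1 A=2 E=13
Draw 8: a1=0.576, a2=2.268, a3=0.430, a4=5.304, a0=8.578; τ=−ln(0.7832)/8.578=0.028 → t=1.106 > T=1.1: stop.
Read off A at T=1.1: 2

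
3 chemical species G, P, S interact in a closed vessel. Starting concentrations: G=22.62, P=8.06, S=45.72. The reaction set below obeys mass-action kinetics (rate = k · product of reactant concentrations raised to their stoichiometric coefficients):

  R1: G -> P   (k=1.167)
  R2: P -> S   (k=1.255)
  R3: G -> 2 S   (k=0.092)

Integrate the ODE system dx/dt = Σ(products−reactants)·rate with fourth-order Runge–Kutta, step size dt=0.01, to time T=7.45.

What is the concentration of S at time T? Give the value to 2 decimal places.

RK4 with dt=0.01: 745 steps to T=7.45. Trajectory (selected grid times):
t=0.00: G=22.62 P=8.06 S=45.72
t=0.83: G=7.96 P=10.56 S=58.95
t=1.66: G=2.80 P=6.44 S=68.61
t=2.48: G=1.00 P=3.26 S=73.73
t=3.31: G=0.35 P=1.49 S=76.19
t=4.14: G=0.12 P=0.65 S=77.28
t=4.97: G=0.04 P=0.27 S=77.74
t=5.79: G=0.02 P=0.11 S=77.93
t=6.62: G=0.01 P=0.04 S=78.00
t=7.45: G=0.00 P=0.02 S=78.03
Read off S at T=7.45: 78.03

S at T = 78.03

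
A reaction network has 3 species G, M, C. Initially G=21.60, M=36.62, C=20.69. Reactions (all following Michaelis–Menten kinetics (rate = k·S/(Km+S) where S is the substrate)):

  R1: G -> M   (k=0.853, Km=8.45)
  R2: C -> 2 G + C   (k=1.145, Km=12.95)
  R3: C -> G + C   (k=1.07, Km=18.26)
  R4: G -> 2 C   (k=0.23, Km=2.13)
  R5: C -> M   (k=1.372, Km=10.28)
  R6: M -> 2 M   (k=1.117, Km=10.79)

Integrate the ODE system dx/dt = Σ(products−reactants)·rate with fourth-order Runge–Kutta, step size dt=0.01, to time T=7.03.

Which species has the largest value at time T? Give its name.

RK4 with dt=0.01: 703 steps to T=7.03. Trajectory (selected grid times):
t=0.00: G=21.60 M=36.62 C=20.69
t=0.78: G=22.49 M=38.49 C=20.30
t=1.56: G=23.37 M=40.37 C=19.92
t=2.34: G=24.22 M=42.25 C=19.55
t=3.12: G=25.06 M=44.15 C=19.18
t=3.91: G=25.89 M=46.07 C=18.81
t=4.69: G=26.70 M=47.97 C=18.46
t=5.47: G=27.49 M=49.88 C=18.10
t=6.25: G=28.26 M=51.78 C=17.76
t=7.03: G=29.02 M=53.70 C=17.42
At T=7.03: G=29.02 M=53.70 C=17.42; the largest is M.

Dominant species at T: M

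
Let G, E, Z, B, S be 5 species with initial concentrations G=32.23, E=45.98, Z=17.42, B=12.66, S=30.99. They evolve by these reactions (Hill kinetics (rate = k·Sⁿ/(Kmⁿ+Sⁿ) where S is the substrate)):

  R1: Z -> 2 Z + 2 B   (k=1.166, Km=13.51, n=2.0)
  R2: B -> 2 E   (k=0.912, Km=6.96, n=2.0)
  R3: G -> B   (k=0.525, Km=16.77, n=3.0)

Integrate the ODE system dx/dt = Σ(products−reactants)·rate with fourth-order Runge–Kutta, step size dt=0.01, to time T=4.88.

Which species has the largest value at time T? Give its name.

Dominant species at T: E

RK4 with dt=0.01: 488 steps to T=4.88. Trajectory (selected grid times):
t=0.00: G=32.23 E=45.98 Z=17.42 B=12.66 S=30.99
t=0.54: G=31.98 E=46.75 Z=17.82 B=13.32 S=30.99
t=1.08: G=31.73 E=47.53 Z=18.22 B=13.98 S=30.99
t=1.63: G=31.48 E=48.34 Z=18.64 B=14.66 S=30.99
t=2.17: G=31.24 E=49.15 Z=19.05 B=15.33 S=30.99
t=2.71: G=30.99 E=49.97 Z=19.47 B=16.01 S=30.99
t=3.25: G=30.75 E=50.81 Z=19.90 B=16.69 S=30.99
t=3.80: G=30.50 E=51.66 Z=20.34 B=17.40 S=30.99
t=4.34: G=30.26 E=52.52 Z=20.78 B=18.09 S=30.99
t=4.88: G=30.02 E=53.38 Z=21.23 B=18.79 S=30.99
At T=4.88: G=30.02 E=53.38 Z=21.23 B=18.79 S=30.99; the largest is E.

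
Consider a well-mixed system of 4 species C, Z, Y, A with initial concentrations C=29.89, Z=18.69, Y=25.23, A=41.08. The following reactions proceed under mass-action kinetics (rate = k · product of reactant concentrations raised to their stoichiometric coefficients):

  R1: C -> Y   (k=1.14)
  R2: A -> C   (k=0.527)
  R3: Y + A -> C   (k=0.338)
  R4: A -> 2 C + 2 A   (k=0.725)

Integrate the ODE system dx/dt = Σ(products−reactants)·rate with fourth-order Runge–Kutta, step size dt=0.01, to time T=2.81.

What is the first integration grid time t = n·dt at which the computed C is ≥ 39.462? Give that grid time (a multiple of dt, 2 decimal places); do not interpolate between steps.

RK4 with dt=0.01: 281 steps to T=2.81. Trajectory (selected grid times):
t=0.00: C=29.89 Z=18.69 Y=25.23 A=41.08
t=0.03: C=38.93 Z=18.69 Y=18.38 A=33.26
t=0.04: C=41.03 Z=18.69 Y=16.91 A=31.39
t=0.31: C=56.29 Z=18.69 Y=11.88 A=11.34
t=0.62: C=50.29 Z=18.69 Y=21.59 A=2.22
t=0.94: C=36.99 Z=18.69 Y=35.38 A=0.11
t=1.25: C=26.08 Z=18.69 Y=46.31 A=0.00
t=1.56: C=18.31 Z=18.69 Y=54.07 A=0.00
t=1.87: C=12.86 Z=18.69 Y=59.53 A=0.00
t=2.19: C=8.93 Z=18.69 Y=63.46 A=0.00
t=2.50: C=6.27 Z=18.69 Y=66.12 A=0.00
t=2.81: C=4.40 Z=18.69 Y=67.98 A=0.00
C(0.03)=38.926 < 39.462 but C(0.04)=41.033 ≥ 39.462, so the first grid time is t=0.04.

Threshold first reached at t = 0.04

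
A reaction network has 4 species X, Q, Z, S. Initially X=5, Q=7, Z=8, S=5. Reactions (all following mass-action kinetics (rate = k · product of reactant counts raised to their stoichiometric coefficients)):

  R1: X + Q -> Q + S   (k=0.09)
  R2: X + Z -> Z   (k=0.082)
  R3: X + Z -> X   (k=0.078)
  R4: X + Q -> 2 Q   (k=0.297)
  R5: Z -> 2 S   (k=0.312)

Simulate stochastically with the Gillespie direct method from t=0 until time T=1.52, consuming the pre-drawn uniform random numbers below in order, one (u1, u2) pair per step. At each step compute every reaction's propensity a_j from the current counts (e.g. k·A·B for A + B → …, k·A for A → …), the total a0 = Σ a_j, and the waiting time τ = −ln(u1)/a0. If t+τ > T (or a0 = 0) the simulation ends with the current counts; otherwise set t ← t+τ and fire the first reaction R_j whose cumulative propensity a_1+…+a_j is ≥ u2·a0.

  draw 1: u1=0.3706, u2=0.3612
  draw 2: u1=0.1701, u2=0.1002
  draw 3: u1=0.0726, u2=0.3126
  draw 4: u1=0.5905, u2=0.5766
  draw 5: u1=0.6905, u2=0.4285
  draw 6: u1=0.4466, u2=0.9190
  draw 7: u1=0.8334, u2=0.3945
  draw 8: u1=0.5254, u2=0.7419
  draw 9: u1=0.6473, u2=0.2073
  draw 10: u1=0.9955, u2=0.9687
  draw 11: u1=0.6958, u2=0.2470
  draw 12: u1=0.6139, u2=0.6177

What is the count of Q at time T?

Q at T = 11

t=0.000: X=5 Q=7 Z=8 S=5
Draw 1: a1=3.150, a2=3.280, a3=3.120, a4=10.395, a5=2.496, a0=22.441; τ=−ln(0.3706)/22.441=0.044 → t=0.044; u2·a0=0.3612·22.441=8.106; a1+a2=6.430 < 8.106 ≤ a1+…+a3=9.550 → R3 fires; X=5 Q=7 Z=7 S=5
Draw 2: a1=3.150, a2=2.870, a3=2.730, a4=10.395, a5=2.184, a0=21.329; τ=−ln(0.1701)/21.329=0.083 → t=0.127; u2·a0=0.1002·21.329=2.137 ≤ a1=3.150 → R1 fires; X=4 Q=7 Z=7 S=6
Draw 3: a1=2.520, a2=2.296, a3=2.184, a4=8.316, a5=2.184, a0=17.500; τ=−ln(0.0726)/17.500=0.150 → t=0.277; u2·a0=0.3126·17.500=5.470; a1+a2=4.816 < 5.470 ≤ a1+…+a3=7.000 → R3 fires; X=4 Q=7 Z=6 S=6
Draw 4: a1=2.520, a2=1.968, a3=1.872, a4=8.316, a5=1.872, a0=16.548; τ=−ln(0.5905)/16.548=0.032 → t=0.309; u2·a0=0.5766·16.548=9.542; a1+…+a3=6.360 < 9.542 ≤ a1+…+a4=14.676 → R4 fires; X=3 Q=8 Z=6 S=6
Draw 5: a1=2.160, a2=1.476, a3=1.404, a4=7.128, a5=1.872, a0=14.040; τ=−ln(0.6905)/14.040=0.026 → t=0.335; u2·a0=0.4285·14.040=6.016; a1+…+a3=5.040 < 6.016 ≤ a1+…+a4=12.168 → R4 fires; X=2 Q=9 Z=6 S=6
Draw 6: a1=1.620, a2=0.984, a3=0.936, a4=5.346, a5=1.872, a0=10.758; τ=−ln(0.4466)/10.758=0.075 → t=0.410; u2·a0=0.9190·10.758=9.887; a1+…+a4=8.886 < 9.887 ≤ a1+…+a5=10.758 → R5 fires; X=2 Q=9 Z=5 S=8
Draw 7: a1=1.620, a2=0.820, a3=0.780, a4=5.346, a5=1.560, a0=10.126; τ=−ln(0.8334)/10.126=0.018 → t=0.428; u2·a0=0.3945·10.126=3.995; a1+…+a3=3.220 < 3.995 ≤ a1+…+a4=8.566 → R4 fires; X=1 Q=10 Z=5 S=8
Draw 8: a1=0.900, a2=0.410, a3=0.390, a4=2.970, a5=1.560, a0=6.230; τ=−ln(0.5254)/6.230=0.103 → t=0.532; u2·a0=0.7419·6.230=4.622; a1+…+a3=1.700 < 4.622 ≤ a1+…+a4=4.670 → R4 fires; X=0 Q=11 Z=5 S=8
Draw 9: a1=0.000, a2=0.000, a3=0.000, a4=0.000, a5=1.560, a0=1.560; τ=−ln(0.6473)/1.560=0.279 → t=0.810; u2·a0=0.2073·1.560=0.323; a1+…+a4=0.000 < 0.323 ≤ a1+…+a5=1.560 → R5 fires; X=0 Q=11 Z=4 S=10
Draw 10: a1=0.000, a2=0.000, a3=0.000, a4=0.000, a5=1.248, a0=1.248; τ=−ln(0.9955)/1.248=0.004 → t=0.814; u2·a0=0.9687·1.248=1.209; a1+…+a4=0.000 < 1.209 ≤ a1+…+a5=1.248 → R5 fires; X=0 Q=11 Z=3 S=12
Draw 11: a1=0.000, a2=0.000, a3=0.000, a4=0.000, a5=0.936, a0=0.936; τ=−ln(0.6958)/0.936=0.387 → t=1.202; u2·a0=0.2470·0.936=0.231; a1+…+a4=0.000 < 0.231 ≤ a1+…+a5=0.936 → R5 fires; X=0 Q=11 Z=2 S=14
Draw 12: a1=0.000, a2=0.000, a3=0.000, a4=0.000, a5=0.624, a0=0.624; τ=−ln(0.6139)/0.624=0.782 → t=1.983 > T=1.52: stop.
Read off Q at T=1.52: 11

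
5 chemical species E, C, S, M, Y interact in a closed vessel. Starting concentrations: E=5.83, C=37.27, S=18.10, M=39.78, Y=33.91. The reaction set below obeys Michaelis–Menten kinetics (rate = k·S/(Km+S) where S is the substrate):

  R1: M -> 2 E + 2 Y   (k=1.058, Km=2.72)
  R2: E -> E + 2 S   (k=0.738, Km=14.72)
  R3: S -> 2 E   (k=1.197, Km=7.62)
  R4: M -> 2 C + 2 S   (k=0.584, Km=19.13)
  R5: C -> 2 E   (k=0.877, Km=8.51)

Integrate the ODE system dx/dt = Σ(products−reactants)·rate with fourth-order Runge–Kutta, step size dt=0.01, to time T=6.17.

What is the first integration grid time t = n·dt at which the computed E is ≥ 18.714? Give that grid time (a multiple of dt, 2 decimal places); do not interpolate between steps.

Threshold first reached at t = 2.53

RK4 with dt=0.01: 617 steps to T=6.17. Trajectory (selected grid times):
t=0.00: E=5.83 C=37.27 S=18.10 M=39.78 Y=33.91
t=0.69: E=9.35 C=37.32 S=18.40 M=38.83 Y=35.28
t=1.37: E=12.82 C=37.36 S=18.79 M=37.89 Y=36.62
t=2.06: E=16.34 C=37.40 S=19.24 M=36.94 Y=37.98
t=2.52: E=18.70 C=37.43 S=19.56 M=36.31 Y=38.89
t=2.53: E=18.75 C=37.43 S=19.57 M=36.30 Y=38.91
t=2.74: E=19.82 C=37.44 S=19.73 M=36.01 Y=39.32
t=3.43: E=23.36 C=37.47 S=20.26 M=35.07 Y=40.68
t=4.11: E=26.85 C=37.50 S=20.81 M=34.15 Y=42.01
t=4.80: E=30.41 C=37.52 S=21.39 M=33.22 Y=43.36
t=5.48: E=33.91 C=37.53 S=21.97 M=32.30 Y=44.69
t=6.17: E=37.47 C=37.54 S=22.58 M=31.38 Y=46.03
E(2.52)=18.696 < 18.714 but E(2.53)=18.747 ≥ 18.714, so the first grid time is t=2.53.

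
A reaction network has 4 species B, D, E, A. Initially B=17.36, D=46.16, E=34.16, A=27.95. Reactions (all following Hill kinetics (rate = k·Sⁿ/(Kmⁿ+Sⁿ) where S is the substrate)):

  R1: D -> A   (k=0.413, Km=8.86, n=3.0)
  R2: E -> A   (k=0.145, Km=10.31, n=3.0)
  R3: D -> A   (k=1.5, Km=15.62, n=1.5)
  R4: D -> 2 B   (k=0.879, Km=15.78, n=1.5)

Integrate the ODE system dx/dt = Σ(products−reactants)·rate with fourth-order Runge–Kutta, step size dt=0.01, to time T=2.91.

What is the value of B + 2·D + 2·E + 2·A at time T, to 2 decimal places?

Check how each reaction changes W = B + 2·D + 2·E + 2·A (weight of products minus weight of reactants):
R1: D -> A: (2·1) − (2·1) = 2 − 2 = 0
R2: E -> A: (2·1) − (2·1) = 2 − 2 = 0
R3: D -> A: (2·1) − (2·1) = 2 − 2 = 0
R4: D -> 2 B: (1·2) − (2·1) = 2 − 2 = 0
Every reaction leaves W unchanged, so W is conserved and no simulation is needed: W(T) = W(0) = 17.36 + 2·46.16 + 2·34.16 + 2·27.95 = 233.90

Value at T = 233.90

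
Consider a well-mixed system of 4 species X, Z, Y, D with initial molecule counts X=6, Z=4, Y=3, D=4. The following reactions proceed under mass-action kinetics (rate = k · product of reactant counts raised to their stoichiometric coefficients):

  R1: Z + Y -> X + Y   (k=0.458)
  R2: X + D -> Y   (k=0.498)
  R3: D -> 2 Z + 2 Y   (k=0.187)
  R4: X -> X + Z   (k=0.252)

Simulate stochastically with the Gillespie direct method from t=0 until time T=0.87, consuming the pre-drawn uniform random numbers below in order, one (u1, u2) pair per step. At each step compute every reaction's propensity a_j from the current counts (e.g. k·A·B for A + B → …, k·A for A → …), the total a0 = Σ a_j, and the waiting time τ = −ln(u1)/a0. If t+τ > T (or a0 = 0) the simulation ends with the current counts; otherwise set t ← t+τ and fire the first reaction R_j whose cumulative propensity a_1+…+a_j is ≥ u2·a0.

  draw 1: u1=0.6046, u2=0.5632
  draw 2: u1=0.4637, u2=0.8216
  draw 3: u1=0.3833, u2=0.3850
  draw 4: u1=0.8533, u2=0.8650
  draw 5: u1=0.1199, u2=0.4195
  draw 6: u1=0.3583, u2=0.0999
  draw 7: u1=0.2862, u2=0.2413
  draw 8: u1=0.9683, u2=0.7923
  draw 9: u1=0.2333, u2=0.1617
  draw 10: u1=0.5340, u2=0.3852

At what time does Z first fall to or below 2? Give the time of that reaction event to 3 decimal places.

t=0.000: X=6 Z=4 Y=3 D=4
Draw 1: a1=5.496, a2=11.952, a3=0.748, a4=1.512, a0=19.708; τ=−ln(0.6046)/19.708=0.026 → t=0.026; u2·a0=0.5632·19.708=11.100; a1=5.496 < 11.100 ≤ a1+a2=17.448 → R2 fires; X=5 Z=4 Y=4 D=3
Draw 2: a1=7.328, a2=7.470, a3=0.561, a4=1.260, a0=16.619; τ=−ln(0.4637)/16.619=0.046 → t=0.072; u2·a0=0.8216·16.619=13.654; a1=7.328 < 13.654 ≤ a1+a2=14.798 → R2 fires; X=4 Z=4 Y=5 D=2
Draw 3: a1=9.160, a2=3.984, a3=0.374, a4=1.008, a0=14.526; τ=−ln(0.3833)/14.526=0.066 → t=0.138; u2·a0=0.3850·14.526=5.593 ≤ a1=9.160 → R1 fires; X=5 Z=3 Y=5 D=2
Draw 4: a1=6.870, a2=4.980, a3=0.374, a4=1.260, a0=13.484; τ=−ln(0.8533)/13.484=0.012 → t=0.150; u2·a0=0.8650·13.484=11.664; a1=6.870 < 11.664 ≤ a1+a2=11.850 → R2 fires; X=4 Z=3 Y=6 D=1
Draw 5: a1=8.244, a2=1.992, a3=0.187, a4=1.008, a0=11.431; τ=−ln(0.1199)/11.431=0.186 → t=0.335; u2·a0=0.4195·11.431=4.795 ≤ a1=8.244 → R1 fires; X=5 Z=2 Y=6 D=1
Draw 6: a1=5.496, a2=2.490, a3=0.187, a4=1.260, a0=9.433; τ=−ln(0.3583)/9.433=0.109 → t=0.444; u2·a0=0.0999·9.433=0.942 ≤ a1=5.496 → R1 fires; X=6 Z=1 Y=6 D=1
Draw 7: a1=2.748, a2=2.988, a3=0.187, a4=1.512, a0=7.435; τ=−ln(0.2862)/7.435=0.168 → t=0.612; u2·a0=0.2413·7.435=1.794 ≤ a1=2.748 → R1 fires; X=7 Z=0 Y=6 D=1
Draw 8: a1=0.000, a2=3.486, a3=0.187, a4=1.764, a0=5.437; τ=−ln(0.9683)/5.437=0.006 → t=0.618; u2·a0=0.7923·5.437=4.308; a1+…+a3=3.673 < 4.308 ≤ a1+…+a4=5.437 → R4 fires; X=7 Z=1 Y=6 D=1
Draw 9: a1=2.748, a2=3.486, a3=0.187, a4=1.764, a0=8.185; τ=−ln(0.2333)/8.185=0.178 → t=0.796; u2·a0=0.1617·8.185=1.324 ≤ a1=2.748 → R1 fires; X=8 Z=0 Y=6 D=1
Draw 10: a1=0.000, a2=3.984, a3=0.187, a4=2.016, a0=6.187; τ=−ln(0.5340)/6.187=0.101 → t=0.897 > T=0.87: stop.
Z first becomes ≤ 2 when it reaches 2 at the event at t=0.335.

Threshold first reached at t = 0.335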